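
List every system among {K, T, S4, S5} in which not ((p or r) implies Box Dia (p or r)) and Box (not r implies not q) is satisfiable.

K, T, S4

S4-tableau for the formula:
1. not ((p or r) implies Box Dia (p or r)) and Box (not r implies not q), w0
2. not ((p or r) implies Box Dia (p or r)), w0
3. Box (not r implies not q), w0
4. p or r, w0
5. not Box Dia (p or r), w0
6. not r implies not q, w0
7. r, w0
8. not q, w0
9. not Dia (p or r), w1
10. not r implies not q, w1
11. not (p or r), w1
12. not p, w1
13. not r, w1
14. not q, w1
Accessibility: w0Rw0, w0Rw1, w1Rw1
Complete open branch: satisfiable in S4, hence also in K, T (this S4-model is also a K-model and a T-model).
S5-tableau for the formula:
1. not ((p or r) implies Box Dia (p or r)) and Box (not r implies not q), w0
2. not ((p or r) implies Box Dia (p or r)), w0
3. Box (not r implies not q), w0
4. p or r, w0
5. not Box Dia (p or r), w0
6. not r implies not q, w0
7. r, w0
8. not q, w0
9. not Dia (p or r), w1
10. not r implies not q, w1
11. not (p or r), w0
12. not p, w0
13. not r, w0
Accessibility: w0Rw0, w0Rw1, w1Rw0, w1Rw1
Branch closes: r and not r both at w0.
Every branch closes (one shown): unsatisfiable in S5.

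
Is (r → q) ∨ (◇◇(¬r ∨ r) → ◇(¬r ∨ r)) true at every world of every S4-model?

Valid in S4

Tableau for the negation ¬((r → q) ∨ (◇◇(¬r ∨ r) → ◇(¬r ∨ r))):
1. ¬((r → q) ∨ (◇◇(¬r ∨ r) → ◇(¬r ∨ r))), w0
2. ¬(r → q), w0
3. ¬(◇◇(¬r ∨ r) → ◇(¬r ∨ r)), w0
4. r, w0
5. ¬q, w0
6. ◇◇(¬r ∨ r), w0
7. ¬◇(¬r ∨ r), w0
8. ¬(¬r ∨ r), w0
9. ¬r, w0
Accessibility: w0Rw0
Branch closes: r and ¬r both at w0.
Every branch of the negation's tableau closes; the branch above is one of them.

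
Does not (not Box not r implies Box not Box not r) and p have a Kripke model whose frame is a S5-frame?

Unsatisfiable

1. not (not Box not r implies Box not Box not r) and p, u
2. not (not Box not r implies Box not Box not r), u   [and-rule on 1]
3. p, u   [and-rule on 1]
4. not Box not r, u   [neg-implies-rule on 2]
5. not Box not Box not r, u   [neg-implies-rule on 2]
6. r, v   [neg-Box-rule on 4: fresh world v, uRv]
7. Box not r, w   [neg-Box-rule on 5: fresh world w, uRw]
8. not r, u   [Box-rule on 7 via wRu]
9. not r, v   [Box-rule on 7 via wRv]
Accessibility: uRu, uRv, uRw, vRu, vRv, vRw, wRu, wRv, wRw
Branch closes: r and not r both at v.
(One branch shown.) All branches close.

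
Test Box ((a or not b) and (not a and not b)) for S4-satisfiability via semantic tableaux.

Satisfiable

1. Box ((a or not b) and (not a and not b)), 0
2. (a or not b) and (not a and not b), 0
3. a or not b, 0
4. not a and not b, 0
5. not a, 0
6. not b, 0
Accessibility: 0R0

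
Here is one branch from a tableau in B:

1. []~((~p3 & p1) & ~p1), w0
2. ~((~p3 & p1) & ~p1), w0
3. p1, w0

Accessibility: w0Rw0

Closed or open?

Not closed

There is no literal clash: for every atom and world, at most one sign appears.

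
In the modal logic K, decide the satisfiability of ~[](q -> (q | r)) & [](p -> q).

1. ~[](q -> (q | r)) & [](p -> q), u
2. ~[](q -> (q | r)), u
3. [](p -> q), u
4. ~(q -> (q | r)), v
5. q, v
6. ~(q | r), v
7. ~q, v
8. ~r, v
Accessibility: uRv
Branch closes: q and ~q both at v.
Every branch closes; the branch above is one of them.

Unsatisfiable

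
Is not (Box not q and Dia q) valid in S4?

Tableau for the negation Box not q and Dia q:
1. Box not q and Dia q, u
2. Box not q, u
3. Dia q, u
4. not q, u
5. q, v
6. not q, v
Accessibility: uRu, uRv, vRv
Branch closes: q and not q both at v.
All branches of the negation close; one closing branch shown above.

Valid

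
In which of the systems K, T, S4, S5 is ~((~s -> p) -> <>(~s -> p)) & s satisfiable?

K

K-tableau for the formula:
1. ~((~s -> p) -> <>(~s -> p)) & s, u
2. ~((~s -> p) -> <>(~s -> p)), u   [&-rule on 1]
3. s, u   [&-rule on 1]
4. ~s -> p, u   [~->-rule on 2]
5. ~<>(~s -> p), u   [~->-rule on 2]
6. p, u   [->-rule on 4 (branches; this branch)]
Complete open branch: satisfiable in K.
T-tableau for the formula:
1. ~((~s -> p) -> <>(~s -> p)) & s, u
2. ~((~s -> p) -> <>(~s -> p)), u   [&-rule on 1]
3. s, u   [&-rule on 1]
4. ~s -> p, u   [~->-rule on 2]
5. ~<>(~s -> p), u   [~->-rule on 2]
6. ~(~s -> p), u   [~<>-rule on 5 via uRu]
7. ~s, u   [~->-rule on 6]
8. ~p, u   [~->-rule on 6]
Accessibility: uRu
Branch closes: s and ~s both at u.
Every branch closes (one shown): unsatisfiable in T, hence also in S4, S5 (every S4/S5-frame is a T-frame).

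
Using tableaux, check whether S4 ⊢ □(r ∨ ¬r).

Yes, valid

Tableau for the negation ¬□(r ∨ ¬r):
1. ¬□(r ∨ ¬r), u
2. ¬(r ∨ ¬r), v
3. ¬r, v
4. r, v
Accessibility: uRu, uRv, vRv
Branch closes: r and ¬r both at v.
All branches of the negation close; one closing branch shown above.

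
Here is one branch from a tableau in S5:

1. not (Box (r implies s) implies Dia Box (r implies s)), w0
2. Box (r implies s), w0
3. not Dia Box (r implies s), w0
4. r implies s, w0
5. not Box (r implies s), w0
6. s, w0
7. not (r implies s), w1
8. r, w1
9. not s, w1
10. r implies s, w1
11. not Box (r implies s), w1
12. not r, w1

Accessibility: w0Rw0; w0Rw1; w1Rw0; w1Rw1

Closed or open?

Both r and not r appear at w1.

Yes, closed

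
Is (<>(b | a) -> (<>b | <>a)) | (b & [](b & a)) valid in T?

Yes, valid

Tableau for the negation ~((<>(b | a) -> (<>b | <>a)) | (b & [](b & a))):
1. ~((<>(b | a) -> (<>b | <>a)) | (b & [](b & a))), 0
2. ~(<>(b | a) -> (<>b | <>a)), 0
3. ~(b & [](b & a)), 0
4. <>(b | a), 0
5. ~(<>b | <>a), 0
6. ~<>b, 0
7. ~<>a, 0
8. ~b, 0
9. ~a, 0
10. ~[](b & a), 0
11. b | a, 1
12. ~b, 1
13. ~a, 1
14. a, 1
Accessibility: 0R0, 0R1, 1R1
Branch closes: a and ~a both at 1.
All branches of the negation close; one closing branch shown above.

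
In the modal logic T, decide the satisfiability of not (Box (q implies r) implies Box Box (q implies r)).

1. not (Box (q implies r) implies Box Box (q implies r)), u
2. Box (q implies r), u   [neg-implies-rule on 1]
3. not Box Box (q implies r), u   [neg-implies-rule on 1]
4. q implies r, u   [Box-rule on 2 via uRu]
5. r, u   [implies-rule on 4 (branches; this branch)]
6. not Box (q implies r), v   [neg-Box-rule on 3: fresh world v, uRv]
7. q implies r, v   [Box-rule on 2 via uRv]
8. r, v   [implies-rule on 7 (branches; this branch)]
9. not (q implies r), w   [neg-Box-rule on 6: fresh world w, vRw]
10. q, w   [neg-implies-rule on 9]
11. not r, w   [neg-implies-rule on 9]
Accessibility: uRu, uRv, vRv, vRw, wRw

Satisfiable (open branch found)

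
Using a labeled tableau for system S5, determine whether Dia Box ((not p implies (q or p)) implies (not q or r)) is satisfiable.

1. Dia Box ((not p implies (q or p)) implies (not q or r)), u
2. Box ((not p implies (q or p)) implies (not q or r)), v
3. (not p implies (q or p)) implies (not q or r), u
4. (not p implies (q or p)) implies (not q or r), v
5. not q or r, u
6. not q or r, v
7. r, u
8. r, v
Accessibility: uRu, uRv, vRu, vRv

Satisfiable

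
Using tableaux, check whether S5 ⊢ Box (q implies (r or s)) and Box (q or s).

Tableau for the negation not (Box (q implies (r or s)) and Box (q or s)):
1. not (Box (q implies (r or s)) and Box (q or s)), w0
2. not Box (q or s), w0
3. not (q or s), w1
4. not q, w1
5. not s, w1
Accessibility: w0Rw0, w0Rw1, w1Rw0, w1Rw1
The negation has an open branch (countermodel exists).

Not valid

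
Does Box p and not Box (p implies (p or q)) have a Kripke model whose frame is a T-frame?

1. Box p and not Box (p implies (p or q)), 0
2. Box p, 0
3. not Box (p implies (p or q)), 0
4. p, 0
5. not (p implies (p or q)), 1
6. p, 1
7. not (p or q), 1
8. not p, 1
9. not q, 1
Accessibility: 0R0, 0R1, 1R1
Branch closes: p and not p both at 1.
(One branch shown.) All branches close.

Unsatisfiable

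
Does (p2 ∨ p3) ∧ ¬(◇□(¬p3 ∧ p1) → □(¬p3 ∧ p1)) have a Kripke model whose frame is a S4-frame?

1. (p2 ∨ p3) ∧ ¬(◇□(¬p3 ∧ p1) → □(¬p3 ∧ p1)), u
2. p2 ∨ p3, u   [∧-rule on 1]
3. ¬(◇□(¬p3 ∧ p1) → □(¬p3 ∧ p1)), u   [∧-rule on 1]
4. ◇□(¬p3 ∧ p1), u   [¬→-rule on 3]
5. ¬□(¬p3 ∧ p1), u   [¬→-rule on 3]
6. p3, u   [∨-rule on 2 (branches; this branch)]
7. □(¬p3 ∧ p1), v   [◇-rule on 4: fresh world v, uRv]
8. ¬p3 ∧ p1, v   [□-rule on 7 via vRv]
9. ¬p3, v   [∧-rule on 8]
10. p1, v   [∧-rule on 8]
11. ¬(¬p3 ∧ p1), w   [¬□-rule on 5: fresh world w, uRw]
12. ¬p1, w   [¬∧-rule on 11 (branches; this branch)]
Accessibility: uRu, uRv, uRw, vRv, wRw

Satisfiable (open branch found)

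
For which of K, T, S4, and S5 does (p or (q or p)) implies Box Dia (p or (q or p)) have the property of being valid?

S5

S5-tableau for the negation not ((p or (q or p)) implies Box Dia (p or (q or p))):
1. not ((p or (q or p)) implies Box Dia (p or (q or p))), w0
2. p or (q or p), w0
3. not Box Dia (p or (q or p)), w0
4. q or p, w0
5. q, w0
6. not Dia (p or (q or p)), w1
7. not (p or (q or p)), w0
8. not p, w0
9. not (q or p), w0
10. not q, w0
Accessibility: w0Rw0, w0Rw1, w1Rw0, w1Rw1
Branch closes: q and not q both at w0.
Every branch closes (one shown): valid in S5.
S4-tableau for the negation not ((p or (q or p)) implies Box Dia (p or (q or p))):
1. not ((p or (q or p)) implies Box Dia (p or (q or p))), w0
2. p or (q or p), w0
3. not Box Dia (p or (q or p)), w0
4. q or p, w0
5. p, w0
6. not Dia (p or (q or p)), w1
7. not (p or (q or p)), w1
8. not p, w1
9. not (q or p), w1
10. not q, w1
Accessibility: w0Rw0, w0Rw1, w1Rw1
Complete open branch: countermodel on an S4-frame, so not valid in S4, nor in K, T (the same frame is also a K-frame and a T-frame).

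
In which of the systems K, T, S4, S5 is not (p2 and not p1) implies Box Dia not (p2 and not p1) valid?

S4-tableau for the negation not (not (p2 and not p1) implies Box Dia not (p2 and not p1)):
1. not (not (p2 and not p1) implies Box Dia not (p2 and not p1)), w0
2. not (p2 and not p1), w0
3. not Box Dia not (p2 and not p1), w0
4. p1, w0
5. not Dia not (p2 and not p1), w1
6. p2 and not p1, w1
7. p2, w1
8. not p1, w1
Accessibility: w0Rw0, w0Rw1, w1Rw1
Complete open branch: countermodel on an S4-frame, so not valid in S4, nor in K, T (the same frame is also a K-frame and a T-frame).
S5-tableau for the negation not (not (p2 and not p1) implies Box Dia not (p2 and not p1)):
1. not (not (p2 and not p1) implies Box Dia not (p2 and not p1)), w0
2. not (p2 and not p1), w0
3. not Box Dia not (p2 and not p1), w0
4. p1, w0
5. not Dia not (p2 and not p1), w1
6. p2 and not p1, w0
7. p2, w0
8. not p1, w0
Accessibility: w0Rw0, w0Rw1, w1Rw0, w1Rw1
Branch closes: p1 and not p1 both at w0.
Every branch closes (one shown): valid in S5.

S5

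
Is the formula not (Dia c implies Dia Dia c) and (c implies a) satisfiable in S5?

1. not (Dia c implies Dia Dia c) and (c implies a), u
2. not (Dia c implies Dia Dia c), u   [and-rule on 1]
3. c implies a, u   [and-rule on 1]
4. Dia c, u   [neg-implies-rule on 2]
5. not Dia Dia c, u   [neg-implies-rule on 2]
6. not Dia c, u   [neg-Dia-rule on 5 via uRu]
7. not c, u   [neg-Dia-rule on 6 via uRu]
8. a, u   [implies-rule on 3 (branches; this branch)]
9. c, v   [Dia-rule on 4: fresh world v, uRv]
10. not Dia c, v   [neg-Dia-rule on 5 via uRv]
11. not c, v   [neg-Dia-rule on 6 via uRv]
Accessibility: uRu, uRv, vRu, vRv
Branch closes: c and not c both at v.
(One branch shown.) All branches close.

Unsatisfiable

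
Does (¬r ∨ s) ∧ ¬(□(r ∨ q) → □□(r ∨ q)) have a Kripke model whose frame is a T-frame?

Yes, satisfiable

1. (¬r ∨ s) ∧ ¬(□(r ∨ q) → □□(r ∨ q)), u
2. ¬r ∨ s, u
3. ¬(□(r ∨ q) → □□(r ∨ q)), u
4. □(r ∨ q), u
5. ¬□□(r ∨ q), u
6. r ∨ q, u
7. s, u
8. q, u
9. ¬□(r ∨ q), v
10. r ∨ q, v
11. q, v
12. ¬(r ∨ q), w
13. ¬r, w
14. ¬q, w
Accessibility: uRu, uRv, vRv, vRw, wRw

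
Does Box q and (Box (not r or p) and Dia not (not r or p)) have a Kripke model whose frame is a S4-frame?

1. Box q and (Box (not r or p) and Dia not (not r or p)), u
2. Box q, u   [and-rule on 1]
3. Box (not r or p) and Dia not (not r or p), u   [and-rule on 1]
4. Box (not r or p), u   [and-rule on 3]
5. Dia not (not r or p), u   [and-rule on 3]
6. q, u   [Box-rule on 2 via uRu]
7. not r or p, u   [Box-rule on 4 via uRu]
8. p, u   [or-rule on 7 (branches; this branch)]
9. not (not r or p), v   [Dia-rule on 5: fresh world v, uRv]
10. r, v   [neg-or-rule on 9]
11. not p, v   [neg-or-rule on 9]
12. q, v   [Box-rule on 2 via uRv]
13. not r or p, v   [Box-rule on 4 via uRv]
14. p, v   [or-rule on 13 (branches; this branch)]
Accessibility: uRu, uRv, vRv
Branch closes: p and not p both at v.
All branches of the tableau close; one closing branch shown above.

Unsatisfiable (every branch closes)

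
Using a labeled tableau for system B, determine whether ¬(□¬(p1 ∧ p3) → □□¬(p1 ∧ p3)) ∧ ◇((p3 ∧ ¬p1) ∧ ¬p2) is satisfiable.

1. ¬(□¬(p1 ∧ p3) → □□¬(p1 ∧ p3)) ∧ ◇((p3 ∧ ¬p1) ∧ ¬p2), u
2. ¬(□¬(p1 ∧ p3) → □□¬(p1 ∧ p3)), u   [∧-rule on 1]
3. ◇((p3 ∧ ¬p1) ∧ ¬p2), u   [∧-rule on 1]
4. □¬(p1 ∧ p3), u   [¬→-rule on 2]
5. ¬□□¬(p1 ∧ p3), u   [¬→-rule on 2]
6. ¬(p1 ∧ p3), u   [□-rule on 4 via uRu]
7. ¬p3, u   [¬∧-rule on 6 (branches; this branch)]
8. (p3 ∧ ¬p1) ∧ ¬p2, v   [◇-rule on 3: fresh world v, uRv]
9. p3 ∧ ¬p1, v   [∧-rule on 8]
10. ¬p2, v   [∧-rule on 8]
11. p3, v   [∧-rule on 9]
12. ¬p1, v   [∧-rule on 9]
13. ¬(p1 ∧ p3), v   [□-rule on 4 via uRv]
14. ¬□¬(p1 ∧ p3), w   [¬□-rule on 5: fresh world w, uRw]
15. ¬(p1 ∧ p3), w   [□-rule on 4 via uRw]
16. ¬p3, w   [¬∧-rule on 15 (branches; this branch)]
17. p1 ∧ p3, x   [¬□-rule on 14: fresh world x, wRx]
18. p1, x   [∧-rule on 17]
19. p3, x   [∧-rule on 17]
Accessibility: uRu, uRv, uRw, vRu, vRv, wRu, wRw, wRx, xRw, xRx

Satisfiable (open branch found)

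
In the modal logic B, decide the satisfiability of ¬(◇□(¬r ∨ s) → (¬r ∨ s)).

1. ¬(◇□(¬r ∨ s) → (¬r ∨ s)), w0
2. ◇□(¬r ∨ s), w0   [¬→-rule on 1]
3. ¬(¬r ∨ s), w0   [¬→-rule on 1]
4. r, w0   [¬∨-rule on 3]
5. ¬s, w0   [¬∨-rule on 3]
6. □(¬r ∨ s), w1   [◇-rule on 2: fresh world w1, w0Rw1]
7. ¬r ∨ s, w0   [□-rule on 6 via w1Rw0]
8. ¬r ∨ s, w1   [□-rule on 6 via w1Rw1]
9. s, w0   [∨-rule on 7 (branches; this branch)]
Accessibility: w0Rw0, w0Rw1, w1Rw0, w1Rw1
Branch closes: s and ¬s both at w0.
(One branch shown.) All branches close.

Unsatisfiable (every branch closes)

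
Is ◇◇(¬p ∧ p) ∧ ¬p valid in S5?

Tableau for the negation ¬(◇◇(¬p ∧ p) ∧ ¬p):
1. ¬(◇◇(¬p ∧ p) ∧ ¬p), u
2. p, u
Accessibility: uRu
The negation has an open branch (countermodel exists).

Not valid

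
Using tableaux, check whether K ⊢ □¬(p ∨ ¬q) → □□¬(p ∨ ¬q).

Invalid (countermodel exists)

Tableau for the negation ¬(□¬(p ∨ ¬q) → □□¬(p ∨ ¬q)):
1. ¬(□¬(p ∨ ¬q) → □□¬(p ∨ ¬q)), 0
2. □¬(p ∨ ¬q), 0
3. ¬□□¬(p ∨ ¬q), 0
4. ¬□¬(p ∨ ¬q), 1
5. ¬(p ∨ ¬q), 1
6. ¬p, 1
7. q, 1
8. p ∨ ¬q, 2
9. ¬q, 2
Accessibility: 0R1, 1R2
The negation has an open branch (countermodel exists).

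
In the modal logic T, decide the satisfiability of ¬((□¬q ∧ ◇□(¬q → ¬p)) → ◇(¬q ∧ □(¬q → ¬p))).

1. ¬((□¬q ∧ ◇□(¬q → ¬p)) → ◇(¬q ∧ □(¬q → ¬p))), w0
2. □¬q ∧ ◇□(¬q → ¬p), w0   [¬→-rule on 1]
3. ¬◇(¬q ∧ □(¬q → ¬p)), w0   [¬→-rule on 1]
4. □¬q, w0   [∧-rule on 2]
5. ◇□(¬q → ¬p), w0   [∧-rule on 2]
6. ¬(¬q ∧ □(¬q → ¬p)), w0   [¬◇-rule on 3 via w0Rw0]
7. ¬q, w0   [□-rule on 4 via w0Rw0]
8. ¬□(¬q → ¬p), w0   [¬∧-rule on 6 (branches; this branch)]
9. □(¬q → ¬p), w1   [◇-rule on 5: fresh world w1, w0Rw1]
10. ¬(¬q ∧ □(¬q → ¬p)), w1   [¬◇-rule on 3 via w0Rw1]
11. ¬q, w1   [□-rule on 4 via w0Rw1]
12. ¬q → ¬p, w1   [□-rule on 9 via w1Rw1]
13. ¬□(¬q → ¬p), w1   [¬∧-rule on 10 (branches; this branch)]
14. ¬p, w1   [→-rule on 12 (branches; this branch)]
15. ¬(¬q → ¬p), w2   [¬□-rule on 8: fresh world w2, w0Rw2]
16. ¬q, w2   [¬→-rule on 15]
17. p, w2   [¬→-rule on 15]
18. ¬(¬q ∧ □(¬q → ¬p)), w2   [¬◇-rule on 3 via w0Rw2]
19. ¬□(¬q → ¬p), w2   [¬∧-rule on 18 (branches; this branch)]
20. ¬(¬q → ¬p), w3   [¬□-rule on 13: fresh world w3, w1Rw3]
21. ¬q, w3   [¬→-rule on 20]
22. p, w3   [¬→-rule on 20]
23. ¬q → ¬p, w3   [□-rule on 9 via w1Rw3]
24. ¬p, w3   [→-rule on 23 (branches; this branch)]
Accessibility: w0Rw0, w0Rw1, w0Rw2, w1Rw1, w1Rw3, w2Rw2, w3Rw3
Branch closes: p and ¬p both at w3.
Every branch closes; the branch above is one of them.

Unsatisfiable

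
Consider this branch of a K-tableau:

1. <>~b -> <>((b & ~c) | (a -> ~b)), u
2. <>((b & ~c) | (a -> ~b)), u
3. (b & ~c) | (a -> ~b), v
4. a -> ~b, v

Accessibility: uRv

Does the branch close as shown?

Not closed

There is no literal clash: for every atom and world, at most one sign appears.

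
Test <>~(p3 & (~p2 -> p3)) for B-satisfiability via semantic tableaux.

1. <>~(p3 & (~p2 -> p3)), w0
2. ~(p3 & (~p2 -> p3)), w1   [<>-rule on 1: fresh world w1, w0Rw1]
3. ~(~p2 -> p3), w1   [~&-rule on 2 (branches; this branch)]
4. ~p2, w1   [~->-rule on 3]
5. ~p3, w1   [~->-rule on 3]
Accessibility: w0Rw0, w0Rw1, w1Rw0, w1Rw1

Yes, satisfiable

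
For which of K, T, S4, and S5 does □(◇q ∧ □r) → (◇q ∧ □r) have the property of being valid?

T, S4, S5

T-tableau for the negation ¬(□(◇q ∧ □r) → (◇q ∧ □r)):
1. ¬(□(◇q ∧ □r) → (◇q ∧ □r)), 0
2. □(◇q ∧ □r), 0   [¬→-rule on 1]
3. ¬(◇q ∧ □r), 0   [¬→-rule on 1]
4. ◇q ∧ □r, 0   [□-rule on 2 via 0R0]
5. ◇q, 0   [∧-rule on 4]
6. □r, 0   [∧-rule on 4]
7. r, 0   [□-rule on 6 via 0R0]
8. ¬□r, 0   [¬∧-rule on 3 (branches; this branch)]
9. q, 1   [◇-rule on 5: fresh world 1, 0R1]
10. ◇q ∧ □r, 1   [□-rule on 2 via 0R1]
11. ◇q, 1   [∧-rule on 10]
12. □r, 1   [∧-rule on 10]
13. r, 1   [□-rule on 6 via 0R1]
14. ¬r, 2   [¬□-rule on 8: fresh world 2, 0R2]
15. ◇q ∧ □r, 2   [□-rule on 2 via 0R2]
16. ◇q, 2   [∧-rule on 15]
17. □r, 2   [∧-rule on 15]
18. r, 2   [□-rule on 6 via 0R2]
Accessibility: 0R0, 0R1, 0R2, 1R1, 2R2
Branch closes: r and ¬r both at 2.
Every branch closes (one shown): valid in T, hence also in S4, S5 (every theorem of T is a theorem of S4 and S5).
K-tableau for the negation ¬(□(◇q ∧ □r) → (◇q ∧ □r)):
1. ¬(□(◇q ∧ □r) → (◇q ∧ □r)), 0
2. □(◇q ∧ □r), 0   [¬→-rule on 1]
3. ¬(◇q ∧ □r), 0   [¬→-rule on 1]
4. ¬□r, 0   [¬∧-rule on 3 (branches; this branch)]
5. ¬r, 1   [¬□-rule on 4: fresh world 1, 0R1]
6. ◇q ∧ □r, 1   [□-rule on 2 via 0R1]
7. ◇q, 1   [∧-rule on 6]
8. □r, 1   [∧-rule on 6]
9. q, 2   [◇-rule on 7: fresh world 2, 1R2]
10. r, 2   [□-rule on 8 via 1R2]
Accessibility: 0R1, 1R2
Complete open branch: countermodel on a K-frame, so not valid in K.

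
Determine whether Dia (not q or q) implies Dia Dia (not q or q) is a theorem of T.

Tableau for the negation not (Dia (not q or q) implies Dia Dia (not q or q)):
1. not (Dia (not q or q) implies Dia Dia (not q or q)), 0
2. Dia (not q or q), 0   [neg-implies-rule on 1]
3. not Dia Dia (not q or q), 0   [neg-implies-rule on 1]
4. not Dia (not q or q), 0   [neg-Dia-rule on 3 via 0R0]
5. not (not q or q), 0   [neg-Dia-rule on 4 via 0R0]
6. q, 0   [neg-or-rule on 5]
7. not q, 0   [neg-or-rule on 5]
Accessibility: 0R0
Branch closes: q and not q both at 0.
Every branch of the negation's tableau closes; the branch above is one of them.

Valid in T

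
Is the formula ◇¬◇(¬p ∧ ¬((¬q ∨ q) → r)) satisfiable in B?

1. ◇¬◇(¬p ∧ ¬((¬q ∨ q) → r)), w0
2. ¬◇(¬p ∧ ¬((¬q ∨ q) → r)), w1
3. ¬(¬p ∧ ¬((¬q ∨ q) → r)), w0
4. ¬(¬p ∧ ¬((¬q ∨ q) → r)), w1
5. (¬q ∨ q) → r, w0
6. (¬q ∨ q) → r, w1
7. r, w0
8. r, w1
Accessibility: w0Rw0, w0Rw1, w1Rw0, w1Rw1

Satisfiable (open branch found)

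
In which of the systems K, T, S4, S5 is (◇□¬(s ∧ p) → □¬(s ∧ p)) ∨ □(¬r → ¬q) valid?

S4-tableau for the negation ¬((◇□¬(s ∧ p) → □¬(s ∧ p)) ∨ □(¬r → ¬q)):
1. ¬((◇□¬(s ∧ p) → □¬(s ∧ p)) ∨ □(¬r → ¬q)), w0
2. ¬(◇□¬(s ∧ p) → □¬(s ∧ p)), w0
3. ¬□(¬r → ¬q), w0
4. ◇□¬(s ∧ p), w0
5. ¬□¬(s ∧ p), w0
6. ¬(¬r → ¬q), w1
7. ¬r, w1
8. q, w1
9. □¬(s ∧ p), w2
10. ¬(s ∧ p), w2
11. ¬p, w2
12. s ∧ p, w3
13. s, w3
14. p, w3
Accessibility: w0Rw0, w0Rw1, w0Rw2, w0Rw3, w1Rw1, w2Rw2, w3Rw3
Complete open branch: countermodel on an S4-frame, so not valid in S4, nor in K, T (the same frame is also a K-frame and a T-frame).
S5-tableau for the negation ¬((◇□¬(s ∧ p) → □¬(s ∧ p)) ∨ □(¬r → ¬q)):
1. ¬((◇□¬(s ∧ p) → □¬(s ∧ p)) ∨ □(¬r → ¬q)), w0
2. ¬(◇□¬(s ∧ p) → □¬(s ∧ p)), w0
3. ¬□(¬r → ¬q), w0
4. ◇□¬(s ∧ p), w0
5. ¬□¬(s ∧ p), w0
6. ¬(¬r → ¬q), w1
7. ¬r, w1
8. q, w1
9. □¬(s ∧ p), w2
10. ¬(s ∧ p), w0
11. ¬(s ∧ p), w1
12. ¬(s ∧ p), w2
13. ¬p, w0
14. ¬p, w1
15. ¬p, w2
16. s ∧ p, w3
17. s, w3
18. p, w3
19. ¬(s ∧ p), w3
20. ¬p, w3
Accessibility: w0Rw0, w0Rw1, w0Rw2, w0Rw3, w1Rw0, w1Rw1, w1Rw2, w1Rw3, w2Rw0, w2Rw1, w2Rw2, w2Rw3, w3Rw0, w3Rw1, w3Rw2, w3Rw3
Branch closes: p and ¬p both at w3.
Every branch closes (one shown): valid in S5.

S5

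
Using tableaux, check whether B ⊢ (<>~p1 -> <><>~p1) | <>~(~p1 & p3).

Tableau for the negation ~((<>~p1 -> <><>~p1) | <>~(~p1 & p3)):
1. ~((<>~p1 -> <><>~p1) | <>~(~p1 & p3)), u
2. ~(<>~p1 -> <><>~p1), u
3. ~<>~(~p1 & p3), u
4. <>~p1, u
5. ~<><>~p1, u
6. ~p1 & p3, u
7. ~p1, u
8. p3, u
9. ~<>~p1, u
10. p1, u
Accessibility: uRu
Branch closes: p1 and ~p1 both at u.
Every branch of the negation's tableau closes; the branch above is one of them.

Valid in B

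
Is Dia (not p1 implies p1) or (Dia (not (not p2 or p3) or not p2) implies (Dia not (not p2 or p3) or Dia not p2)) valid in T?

Tableau for the negation not (Dia (not p1 implies p1) or (Dia (not (not p2 or p3) or not p2) implies (Dia not (not p2 or p3) or Dia not p2))):
1. not (Dia (not p1 implies p1) or (Dia (not (not p2 or p3) or not p2) implies (Dia not (not p2 or p3) or Dia not p2))), 0
2. not Dia (not p1 implies p1), 0
3. not (Dia (not (not p2 or p3) or not p2) implies (Dia not (not p2 or p3) or Dia not p2)), 0
4. Dia (not (not p2 or p3) or not p2), 0
5. not (Dia not (not p2 or p3) or Dia not p2), 0
6. not Dia not (not p2 or p3), 0
7. not Dia not p2, 0
8. not (not p1 implies p1), 0
9. not p1, 0
10. not p2 or p3, 0
11. p2, 0
12. p3, 0
13. not (not p2 or p3) or not p2, 1
14. not (not p1 implies p1), 1
15. not p1, 1
16. not p2 or p3, 1
17. p2, 1
18. not (not p2 or p3), 1
19. not p3, 1
20. p3, 1
Accessibility: 0R0, 0R1, 1R1
Branch closes: p3 and not p3 both at 1.
All branches of the negation close; one closing branch shown above.

Valid in T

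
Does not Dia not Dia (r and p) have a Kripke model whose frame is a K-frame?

1. not Dia not Dia (r and p), 0

Yes, satisfiable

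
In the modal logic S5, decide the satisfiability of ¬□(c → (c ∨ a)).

1. ¬□(c → (c ∨ a)), u
2. ¬(c → (c ∨ a)), v   [¬□-rule on 1: fresh world v, uRv]
3. c, v   [¬→-rule on 2]
4. ¬(c ∨ a), v   [¬→-rule on 2]
5. ¬c, v   [¬∨-rule on 4]
6. ¬a, v   [¬∨-rule on 4]
Accessibility: uRu, uRv, vRu, vRv
Branch closes: c and ¬c both at v.
(One branch shown.) All branches close.

Unsatisfiable (every branch closes)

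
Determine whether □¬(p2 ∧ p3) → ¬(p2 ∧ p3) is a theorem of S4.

Valid in S4

Tableau for the negation ¬(□¬(p2 ∧ p3) → ¬(p2 ∧ p3)):
1. ¬(□¬(p2 ∧ p3) → ¬(p2 ∧ p3)), 0
2. □¬(p2 ∧ p3), 0
3. p2 ∧ p3, 0
4. p2, 0
5. p3, 0
6. ¬(p2 ∧ p3), 0
7. ¬p3, 0
Accessibility: 0R0
Branch closes: p3 and ¬p3 both at 0.
Every branch of the negation's tableau closes; the branch above is one of them.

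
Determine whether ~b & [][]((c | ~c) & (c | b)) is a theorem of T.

Tableau for the negation ~(~b & [][]((c | ~c) & (c | b))):
1. ~(~b & [][]((c | ~c) & (c | b))), u
2. ~[][]((c | ~c) & (c | b)), u
3. ~[]((c | ~c) & (c | b)), v
4. ~((c | ~c) & (c | b)), w
5. ~(c | b), w
6. ~c, w
7. ~b, w
Accessibility: uRu, uRv, vRv, vRw, wRw
The negation has an open branch (countermodel exists).

Invalid (countermodel exists)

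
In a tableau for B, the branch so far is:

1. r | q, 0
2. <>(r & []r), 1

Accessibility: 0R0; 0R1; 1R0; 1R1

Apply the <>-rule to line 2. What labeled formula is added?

a fresh world 2 with 1R2, and r & []r at 2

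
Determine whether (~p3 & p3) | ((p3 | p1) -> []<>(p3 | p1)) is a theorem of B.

Yes, valid

Tableau for the negation ~((~p3 & p3) | ((p3 | p1) -> []<>(p3 | p1))):
1. ~((~p3 & p3) | ((p3 | p1) -> []<>(p3 | p1))), w0
2. ~(~p3 & p3), w0
3. ~((p3 | p1) -> []<>(p3 | p1)), w0
4. p3 | p1, w0
5. ~[]<>(p3 | p1), w0
6. ~p3, w0
7. p1, w0
8. ~<>(p3 | p1), w1
9. ~(p3 | p1), w0
10. ~p1, w0
Accessibility: w0Rw0, w0Rw1, w1Rw0, w1Rw1
Branch closes: p1 and ~p1 both at w0.
Every branch of the negation's tableau closes; the branch above is one of them.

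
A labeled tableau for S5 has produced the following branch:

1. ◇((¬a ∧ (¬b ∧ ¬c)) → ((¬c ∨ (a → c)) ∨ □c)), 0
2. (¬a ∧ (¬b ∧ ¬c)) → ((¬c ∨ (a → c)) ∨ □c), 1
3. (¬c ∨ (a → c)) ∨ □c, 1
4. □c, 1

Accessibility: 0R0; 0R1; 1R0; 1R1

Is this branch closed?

No, open

No world carries both an atom and its negation.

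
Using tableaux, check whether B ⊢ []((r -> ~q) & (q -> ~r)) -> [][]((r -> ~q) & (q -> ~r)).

No, not valid

Tableau for the negation ~([]((r -> ~q) & (q -> ~r)) -> [][]((r -> ~q) & (q -> ~r))):
1. ~([]((r -> ~q) & (q -> ~r)) -> [][]((r -> ~q) & (q -> ~r))), 0
2. []((r -> ~q) & (q -> ~r)), 0   [~->-rule on 1]
3. ~[][]((r -> ~q) & (q -> ~r)), 0   [~->-rule on 1]
4. (r -> ~q) & (q -> ~r), 0   [[]-rule on 2 via 0R0]
5. r -> ~q, 0   [&-rule on 4]
6. q -> ~r, 0   [&-rule on 4]
7. ~q, 0   [->-rule on 5 (branches; this branch)]
8. ~r, 0   [->-rule on 6 (branches; this branch)]
9. ~[]((r -> ~q) & (q -> ~r)), 1   [~[]-rule on 3: fresh world 1, 0R1]
10. (r -> ~q) & (q -> ~r), 1   [[]-rule on 2 via 0R1]
11. r -> ~q, 1   [&-rule on 10]
12. q -> ~r, 1   [&-rule on 10]
13. ~q, 1   [->-rule on 11 (branches; this branch)]
14. ~r, 1   [->-rule on 12 (branches; this branch)]
15. ~((r -> ~q) & (q -> ~r)), 2   [~[]-rule on 9: fresh world 2, 1R2]
16. ~(q -> ~r), 2   [~&-rule on 15 (branches; this branch)]
17. q, 2   [~->-rule on 16]
18. r, 2   [~->-rule on 16]
Accessibility: 0R0, 0R1, 1R0, 1R1, 1R2, 2R1, 2R2
The negation has an open branch (countermodel exists).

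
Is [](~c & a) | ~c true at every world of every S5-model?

No, not valid

Tableau for the negation ~([](~c & a) | ~c):
1. ~([](~c & a) | ~c), u
2. ~[](~c & a), u
3. c, u
4. ~(~c & a), v
5. ~a, v
Accessibility: uRu, uRv, vRu, vRv
The negation has an open branch (countermodel exists).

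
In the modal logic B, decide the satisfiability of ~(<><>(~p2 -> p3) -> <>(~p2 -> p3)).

Satisfiable

1. ~(<><>(~p2 -> p3) -> <>(~p2 -> p3)), u
2. <><>(~p2 -> p3), u   [~->-rule on 1]
3. ~<>(~p2 -> p3), u   [~->-rule on 1]
4. ~(~p2 -> p3), u   [~<>-rule on 3 via uRu]
5. ~p2, u   [~->-rule on 4]
6. ~p3, u   [~->-rule on 4]
7. <>(~p2 -> p3), v   [<>-rule on 2: fresh world v, uRv]
8. ~(~p2 -> p3), v   [~<>-rule on 3 via uRv]
9. ~p2, v   [~->-rule on 8]
10. ~p3, v   [~->-rule on 8]
11. ~p2 -> p3, w   [<>-rule on 7: fresh world w, vRw]
12. p3, w   [->-rule on 11 (branches; this branch)]
Accessibility: uRu, uRv, vRu, vRv, vRw, wRv, wRw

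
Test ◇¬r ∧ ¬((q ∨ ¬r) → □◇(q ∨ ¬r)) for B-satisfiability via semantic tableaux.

Unsatisfiable (every branch closes)

1. ◇¬r ∧ ¬((q ∨ ¬r) → □◇(q ∨ ¬r)), u
2. ◇¬r, u
3. ¬((q ∨ ¬r) → □◇(q ∨ ¬r)), u
4. q ∨ ¬r, u
5. ¬□◇(q ∨ ¬r), u
6. ¬r, u
7. ¬r, v
8. ¬◇(q ∨ ¬r), w
9. ¬(q ∨ ¬r), u
10. ¬q, u
11. r, u
Accessibility: uRu, uRv, uRw, vRu, vRv, wRu, wRw
Branch closes: r and ¬r both at u.
All branches of the tableau close; one closing branch shown above.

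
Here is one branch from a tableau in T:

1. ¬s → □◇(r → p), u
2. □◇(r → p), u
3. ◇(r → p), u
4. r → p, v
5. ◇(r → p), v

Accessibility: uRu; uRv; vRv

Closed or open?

No atom appears with both signs at the same world.

Open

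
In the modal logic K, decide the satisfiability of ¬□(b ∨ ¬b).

No, unsatisfiable

1. ¬□(b ∨ ¬b), w0
2. ¬(b ∨ ¬b), w1   [¬□-rule on 1: fresh world w1, w0Rw1]
3. ¬b, w1   [¬∨-rule on 2]
4. b, w1   [¬∨-rule on 2]
Accessibility: w0Rw1
Branch closes: b and ¬b both at w1.
(One branch shown.) All branches close.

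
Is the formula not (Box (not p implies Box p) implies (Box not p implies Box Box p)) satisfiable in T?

1. not (Box (not p implies Box p) implies (Box not p implies Box Box p)), u
2. Box (not p implies Box p), u   [neg-implies-rule on 1]
3. not (Box not p implies Box Box p), u   [neg-implies-rule on 1]
4. Box not p, u   [neg-implies-rule on 3]
5. not Box Box p, u   [neg-implies-rule on 3]
6. not p implies Box p, u   [Box-rule on 2 via uRu]
7. not p, u   [Box-rule on 4 via uRu]
8. Box p, u   [implies-rule on 6 (branches; this branch)]
9. p, u   [Box-rule on 8 via uRu]
Accessibility: uRu
Branch closes: p and not p both at u.
Every branch closes; the branch above is one of them.

Unsatisfiable (every branch closes)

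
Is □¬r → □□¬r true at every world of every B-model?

No, not valid

Tableau for the negation ¬(□¬r → □□¬r):
1. ¬(□¬r → □□¬r), 0
2. □¬r, 0
3. ¬□□¬r, 0
4. ¬r, 0
5. ¬□¬r, 1
6. ¬r, 1
7. r, 2
Accessibility: 0R0, 0R1, 1R0, 1R1, 1R2, 2R1, 2R2
The negation has an open branch (countermodel exists).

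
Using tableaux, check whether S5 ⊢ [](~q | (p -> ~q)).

Invalid (countermodel exists)

Tableau for the negation ~[](~q | (p -> ~q)):
1. ~[](~q | (p -> ~q)), u
2. ~(~q | (p -> ~q)), v
3. q, v
4. ~(p -> ~q), v
5. p, v
Accessibility: uRu, uRv, vRu, vRv
The negation has an open branch (countermodel exists).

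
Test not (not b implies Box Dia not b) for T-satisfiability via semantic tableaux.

Satisfiable (open branch found)

1. not (not b implies Box Dia not b), w0
2. not b, w0   [neg-implies-rule on 1]
3. not Box Dia not b, w0   [neg-implies-rule on 1]
4. not Dia not b, w1   [neg-Box-rule on 3: fresh world w1, w0Rw1]
5. b, w1   [neg-Dia-rule on 4 via w1Rw1]
Accessibility: w0Rw0, w0Rw1, w1Rw1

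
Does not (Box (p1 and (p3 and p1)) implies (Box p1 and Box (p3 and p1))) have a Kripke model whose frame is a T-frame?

1. not (Box (p1 and (p3 and p1)) implies (Box p1 and Box (p3 and p1))), 0
2. Box (p1 and (p3 and p1)), 0
3. not (Box p1 and Box (p3 and p1)), 0
4. p1 and (p3 and p1), 0
5. p1, 0
6. p3 and p1, 0
7. p3, 0
8. not Box (p3 and p1), 0
9. not (p3 and p1), 1
10. p1 and (p3 and p1), 1
11. p1, 1
12. p3 and p1, 1
13. p3, 1
14. not p1, 1
Accessibility: 0R0, 0R1, 1R1
Branch closes: p1 and not p1 both at 1.
(One branch shown.) All branches close.

No, unsatisfiable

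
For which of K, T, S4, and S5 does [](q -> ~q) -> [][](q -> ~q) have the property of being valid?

S4-tableau for the negation ~([](q -> ~q) -> [][](q -> ~q)):
1. ~([](q -> ~q) -> [][](q -> ~q)), w0
2. [](q -> ~q), w0
3. ~[][](q -> ~q), w0
4. q -> ~q, w0
5. ~q, w0
6. ~[](q -> ~q), w1
7. q -> ~q, w1
8. ~q, w1
9. ~(q -> ~q), w2
10. q, w2
11. q -> ~q, w2
12. ~q, w2
Accessibility: w0Rw0, w0Rw1, w0Rw2, w1Rw1, w1Rw2, w2Rw2
Branch closes: q and ~q both at w2.
Every branch closes (one shown): valid in S4, hence also in S5 (every theorem of S4 is a theorem of S5).
T-tableau for the negation ~([](q -> ~q) -> [][](q -> ~q)):
1. ~([](q -> ~q) -> [][](q -> ~q)), w0
2. [](q -> ~q), w0
3. ~[][](q -> ~q), w0
4. q -> ~q, w0
5. ~q, w0
6. ~[](q -> ~q), w1
7. q -> ~q, w1
8. ~q, w1
9. ~(q -> ~q), w2
10. q, w2
Accessibility: w0Rw0, w0Rw1, w1Rw1, w1Rw2, w2Rw2
Complete open branch: countermodel on a T-frame, so not valid in T, nor in K (the same frame is also a K-frame).

S4, S5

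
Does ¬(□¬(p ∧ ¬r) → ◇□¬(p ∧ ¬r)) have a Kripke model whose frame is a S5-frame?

1. ¬(□¬(p ∧ ¬r) → ◇□¬(p ∧ ¬r)), w0
2. □¬(p ∧ ¬r), w0
3. ¬◇□¬(p ∧ ¬r), w0
4. ¬(p ∧ ¬r), w0
5. ¬□¬(p ∧ ¬r), w0
6. r, w0
7. p ∧ ¬r, w1
8. p, w1
9. ¬r, w1
10. ¬(p ∧ ¬r), w1
11. ¬□¬(p ∧ ¬r), w1
12. r, w1
Accessibility: w0Rw0, w0Rw1, w1Rw0, w1Rw1
Branch closes: r and ¬r both at w1.
All branches of the tableau close; one closing branch shown above.

Unsatisfiable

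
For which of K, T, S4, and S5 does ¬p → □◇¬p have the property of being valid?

S5

S5-tableau for the negation ¬(¬p → □◇¬p):
1. ¬(¬p → □◇¬p), w0
2. ¬p, w0
3. ¬□◇¬p, w0
4. ¬◇¬p, w1
5. p, w0
Accessibility: w0Rw0, w0Rw1, w1Rw0, w1Rw1
Branch closes: p and ¬p both at w0.
Every branch closes (one shown): valid in S5.
S4-tableau for the negation ¬(¬p → □◇¬p):
1. ¬(¬p → □◇¬p), w0
2. ¬p, w0
3. ¬□◇¬p, w0
4. ¬◇¬p, w1
5. p, w1
Accessibility: w0Rw0, w0Rw1, w1Rw1
Complete open branch: countermodel on an S4-frame, so not valid in S4, nor in K, T (the same frame is also a K-frame and a T-frame).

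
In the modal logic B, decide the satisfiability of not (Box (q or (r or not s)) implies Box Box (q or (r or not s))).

Satisfiable

1. not (Box (q or (r or not s)) implies Box Box (q or (r or not s))), u
2. Box (q or (r or not s)), u
3. not Box Box (q or (r or not s)), u
4. q or (r or not s), u
5. r or not s, u
6. not s, u
7. not Box (q or (r or not s)), v
8. q or (r or not s), v
9. r or not s, v
10. not s, v
11. not (q or (r or not s)), w
12. not q, w
13. not (r or not s), w
14. not r, w
15. s, w
Accessibility: uRu, uRv, vRu, vRv, vRw, wRv, wRw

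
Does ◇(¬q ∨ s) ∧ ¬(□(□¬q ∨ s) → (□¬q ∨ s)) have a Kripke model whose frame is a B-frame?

1. ◇(¬q ∨ s) ∧ ¬(□(□¬q ∨ s) → (□¬q ∨ s)), w0
2. ◇(¬q ∨ s), w0   [∧-rule on 1]
3. ¬(□(□¬q ∨ s) → (□¬q ∨ s)), w0   [∧-rule on 1]
4. □(□¬q ∨ s), w0   [¬→-rule on 3]
5. ¬(□¬q ∨ s), w0   [¬→-rule on 3]
6. ¬□¬q, w0   [¬∨-rule on 5]
7. ¬s, w0   [¬∨-rule on 5]
8. □¬q ∨ s, w0   [□-rule on 4 via w0Rw0]
9. □¬q, w0   [∨-rule on 8 (branches; this branch)]
10. ¬q, w0   [□-rule on 9 via w0Rw0]
11. ¬q ∨ s, w1   [◇-rule on 2: fresh world w1, w0Rw1]
12. □¬q ∨ s, w1   [□-rule on 4 via w0Rw1]
13. ¬q, w1   [□-rule on 9 via w0Rw1]
14. s, w1   [∨-rule on 11 (branches; this branch)]
15. q, w2   [¬□-rule on 6: fresh world w2, w0Rw2]
16. □¬q ∨ s, w2   [□-rule on 4 via w0Rw2]
17. ¬q, w2   [□-rule on 9 via w0Rw2]
Accessibility: w0Rw0, w0Rw1, w0Rw2, w1Rw0, w1Rw1, w2Rw0, w2Rw2
Branch closes: q and ¬q both at w2.
Every branch closes; the branch above is one of them.

No, unsatisfiable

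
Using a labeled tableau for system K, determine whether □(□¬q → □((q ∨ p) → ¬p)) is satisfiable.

Yes, satisfiable

1. □(□¬q → □((q ∨ p) → ¬p)), w0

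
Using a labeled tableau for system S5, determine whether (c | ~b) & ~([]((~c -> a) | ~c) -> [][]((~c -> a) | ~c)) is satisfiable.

No, unsatisfiable

1. (c | ~b) & ~([]((~c -> a) | ~c) -> [][]((~c -> a) | ~c)), u
2. c | ~b, u   [&-rule on 1]
3. ~([]((~c -> a) | ~c) -> [][]((~c -> a) | ~c)), u   [&-rule on 1]
4. []((~c -> a) | ~c), u   [~->-rule on 3]
5. ~[][]((~c -> a) | ~c), u   [~->-rule on 3]
6. (~c -> a) | ~c, u   [[]-rule on 4 via uRu]
7. ~b, u   [|-rule on 2 (branches; this branch)]
8. ~c -> a, u   [|-rule on 6 (branches; this branch)]
9. a, u   [->-rule on 8 (branches; this branch)]
10. ~[]((~c -> a) | ~c), v   [~[]-rule on 5: fresh world v, uRv]
11. (~c -> a) | ~c, v   [[]-rule on 4 via uRv]
12. ~c -> a, v   [|-rule on 11 (branches; this branch)]
13. a, v   [->-rule on 12 (branches; this branch)]
14. ~((~c -> a) | ~c), w   [~[]-rule on 10: fresh world w, vRw]
15. ~(~c -> a), w   [~|-rule on 14]
16. c, w   [~|-rule on 14]
17. ~c, w   [~->-rule on 15]
18. ~a, w   [~->-rule on 15]
Accessibility: uRu, uRv, uRw, vRu, vRv, vRw, wRu, wRv, wRw
Branch closes: c and ~c both at w.
(One branch shown.) All branches close.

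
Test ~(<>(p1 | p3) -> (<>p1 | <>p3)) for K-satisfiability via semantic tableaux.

1. ~(<>(p1 | p3) -> (<>p1 | <>p3)), u
2. <>(p1 | p3), u
3. ~(<>p1 | <>p3), u
4. ~<>p1, u
5. ~<>p3, u
6. p1 | p3, v
7. ~p1, v
8. ~p3, v
9. p3, v
Accessibility: uRv
Branch closes: p3 and ~p3 both at v.
All branches of the tableau close; one closing branch shown above.

No, unsatisfiable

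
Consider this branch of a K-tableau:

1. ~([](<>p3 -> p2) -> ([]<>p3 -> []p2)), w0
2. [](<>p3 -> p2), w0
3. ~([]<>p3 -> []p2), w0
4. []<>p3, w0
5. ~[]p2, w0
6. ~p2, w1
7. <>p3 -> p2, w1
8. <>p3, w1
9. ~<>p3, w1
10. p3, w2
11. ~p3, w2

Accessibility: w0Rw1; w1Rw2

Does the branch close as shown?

Both p3 and ~p3 appear at w2.

Yes, closed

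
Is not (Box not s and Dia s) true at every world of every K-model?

Yes, valid

Tableau for the negation Box not s and Dia s:
1. Box not s and Dia s, u
2. Box not s, u
3. Dia s, u
4. s, v
5. not s, v
Accessibility: uRv
Branch closes: s and not s both at v.
All branches of the negation close; one closing branch shown above.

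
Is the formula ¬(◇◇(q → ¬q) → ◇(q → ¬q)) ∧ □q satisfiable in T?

1. ¬(◇◇(q → ¬q) → ◇(q → ¬q)) ∧ □q, 0
2. ¬(◇◇(q → ¬q) → ◇(q → ¬q)), 0
3. □q, 0
4. ◇◇(q → ¬q), 0
5. ¬◇(q → ¬q), 0
6. q, 0
7. ¬(q → ¬q), 0
8. ◇(q → ¬q), 1
9. q, 1
10. ¬(q → ¬q), 1
11. q → ¬q, 2
12. ¬q, 2
Accessibility: 0R0, 0R1, 1R1, 1R2, 2R2

Yes, satisfiable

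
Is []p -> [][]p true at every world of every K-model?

Not valid

Tableau for the negation ~([]p -> [][]p):
1. ~([]p -> [][]p), u
2. []p, u
3. ~[][]p, u
4. ~[]p, v
5. p, v
6. ~p, w
Accessibility: uRv, vRw
The negation has an open branch (countermodel exists).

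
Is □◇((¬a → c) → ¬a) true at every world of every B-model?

Tableau for the negation ¬□◇((¬a → c) → ¬a):
1. ¬□◇((¬a → c) → ¬a), w0
2. ¬◇((¬a → c) → ¬a), w1
3. ¬((¬a → c) → ¬a), w0
4. ¬a → c, w0
5. a, w0
6. ¬((¬a → c) → ¬a), w1
7. ¬a → c, w1
8. a, w1
9. c, w0
10. c, w1
Accessibility: w0Rw0, w0Rw1, w1Rw0, w1Rw1
The negation has an open branch (countermodel exists).

Not valid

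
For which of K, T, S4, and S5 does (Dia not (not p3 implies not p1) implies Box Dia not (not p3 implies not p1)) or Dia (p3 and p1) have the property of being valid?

S5

S4-tableau for the negation not ((Dia not (not p3 implies not p1) implies Box Dia not (not p3 implies not p1)) or Dia (p3 and p1)):
1. not ((Dia not (not p3 implies not p1) implies Box Dia not (not p3 implies not p1)) or Dia (p3 and p1)), w0
2. not (Dia not (not p3 implies not p1) implies Box Dia not (not p3 implies not p1)), w0
3. not Dia (p3 and p1), w0
4. Dia not (not p3 implies not p1), w0
5. not Box Dia not (not p3 implies not p1), w0
6. not (p3 and p1), w0
7. not p1, w0
8. not (not p3 implies not p1), w1
9. not p3, w1
10. p1, w1
11. not (p3 and p1), w1
12. not Dia not (not p3 implies not p1), w2
13. not (p3 and p1), w2
14. not p3 implies not p1, w2
15. not p1, w2
Accessibility: w0Rw0, w0Rw1, w0Rw2, w1Rw1, w2Rw2
Complete open branch: countermodel on an S4-frame, so not valid in S4, nor in K, T (the same frame is also a K-frame and a T-frame).
S5-tableau for the negation not ((Dia not (not p3 implies not p1) implies Box Dia not (not p3 implies not p1)) or Dia (p3 and p1)):
1. not ((Dia not (not p3 implies not p1) implies Box Dia not (not p3 implies not p1)) or Dia (p3 and p1)), w0
2. not (Dia not (not p3 implies not p1) implies Box Dia not (not p3 implies not p1)), w0
3. not Dia (p3 and p1), w0
4. Dia not (not p3 implies not p1), w0
5. not Box Dia not (not p3 implies not p1), w0
6. not (p3 and p1), w0
7. not p1, w0
8. not (not p3 implies not p1), w1
9. not p3, w1
10. p1, w1
11. not (p3 and p1), w1
12. not Dia not (not p3 implies not p1), w2
13. not (p3 and p1), w2
14. not p3 implies not p1, w0
15. not p3 implies not p1, w1
16. not p3 implies not p1, w2
17. not p1, w2
18. not p1, w1
Accessibility: w0Rw0, w0Rw1, w0Rw2, w1Rw0, w1Rw1, w1Rw2, w2Rw0, w2Rw1, w2Rw2
Branch closes: p1 and not p1 both at w1.
Every branch closes (one shown): valid in S5.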